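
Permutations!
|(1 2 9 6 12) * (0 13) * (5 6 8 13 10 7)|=11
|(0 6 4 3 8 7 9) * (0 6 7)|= |(0 7 9 6 4 3 8)|= 7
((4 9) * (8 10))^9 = (4 9)(8 10) = [0, 1, 2, 3, 9, 5, 6, 7, 10, 4, 8]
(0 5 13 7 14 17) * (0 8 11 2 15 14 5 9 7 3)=(0 9 7 5 13 3)(2 15 14 17 8 11)=[9, 1, 15, 0, 4, 13, 6, 5, 11, 7, 10, 2, 12, 3, 17, 14, 16, 8]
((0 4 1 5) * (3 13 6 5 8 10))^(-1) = [5, 4, 2, 10, 0, 6, 13, 7, 1, 9, 8, 11, 12, 3] = (0 5 6 13 3 10 8 1 4)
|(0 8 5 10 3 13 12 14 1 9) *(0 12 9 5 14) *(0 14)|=|(0 8)(1 5 10 3 13 9 12 14)|=8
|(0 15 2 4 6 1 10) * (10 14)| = 8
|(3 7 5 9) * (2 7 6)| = |(2 7 5 9 3 6)| = 6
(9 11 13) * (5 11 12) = (5 11 13 9 12) = [0, 1, 2, 3, 4, 11, 6, 7, 8, 12, 10, 13, 5, 9]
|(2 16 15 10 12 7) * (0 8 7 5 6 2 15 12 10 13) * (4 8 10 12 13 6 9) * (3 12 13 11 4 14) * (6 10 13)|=90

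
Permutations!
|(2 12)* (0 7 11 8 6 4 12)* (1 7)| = |(0 1 7 11 8 6 4 12 2)| = 9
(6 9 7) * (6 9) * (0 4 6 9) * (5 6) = (0 4 5 6 9 7) = [4, 1, 2, 3, 5, 6, 9, 0, 8, 7]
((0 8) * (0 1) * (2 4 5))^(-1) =(0 1 8)(2 5 4) =[1, 8, 5, 3, 2, 4, 6, 7, 0]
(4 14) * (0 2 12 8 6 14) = (0 2 12 8 6 14 4) = [2, 1, 12, 3, 0, 5, 14, 7, 6, 9, 10, 11, 8, 13, 4]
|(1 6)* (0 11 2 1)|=5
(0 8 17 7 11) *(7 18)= (0 8 17 18 7 11)= [8, 1, 2, 3, 4, 5, 6, 11, 17, 9, 10, 0, 12, 13, 14, 15, 16, 18, 7]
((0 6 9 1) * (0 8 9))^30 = (9) = [0, 1, 2, 3, 4, 5, 6, 7, 8, 9]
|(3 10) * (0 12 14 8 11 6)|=|(0 12 14 8 11 6)(3 10)|=6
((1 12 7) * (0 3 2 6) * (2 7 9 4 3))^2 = [6, 9, 0, 1, 7, 5, 2, 12, 8, 3, 10, 11, 4] = (0 6 2)(1 9 3)(4 7 12)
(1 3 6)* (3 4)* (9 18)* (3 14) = (1 4 14 3 6)(9 18) = [0, 4, 2, 6, 14, 5, 1, 7, 8, 18, 10, 11, 12, 13, 3, 15, 16, 17, 9]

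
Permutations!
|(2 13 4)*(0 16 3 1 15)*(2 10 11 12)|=30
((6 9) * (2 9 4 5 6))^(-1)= (2 9)(4 6 5)= [0, 1, 9, 3, 6, 4, 5, 7, 8, 2]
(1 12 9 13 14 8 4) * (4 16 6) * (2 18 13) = (1 12 9 2 18 13 14 8 16 6 4) = [0, 12, 18, 3, 1, 5, 4, 7, 16, 2, 10, 11, 9, 14, 8, 15, 6, 17, 13]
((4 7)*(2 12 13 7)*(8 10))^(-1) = [0, 1, 4, 3, 7, 5, 6, 13, 10, 9, 8, 11, 2, 12] = (2 4 7 13 12)(8 10)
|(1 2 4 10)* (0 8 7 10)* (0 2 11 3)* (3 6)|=|(0 8 7 10 1 11 6 3)(2 4)|=8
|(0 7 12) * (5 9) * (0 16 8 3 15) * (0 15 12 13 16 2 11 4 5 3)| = |(0 7 13 16 8)(2 11 4 5 9 3 12)| = 35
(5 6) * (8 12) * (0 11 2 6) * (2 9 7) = [11, 1, 6, 3, 4, 0, 5, 2, 12, 7, 10, 9, 8] = (0 11 9 7 2 6 5)(8 12)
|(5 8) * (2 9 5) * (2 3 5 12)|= 3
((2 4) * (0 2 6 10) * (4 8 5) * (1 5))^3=(0 1 6 2 5 10 8 4)=[1, 6, 5, 3, 0, 10, 2, 7, 4, 9, 8]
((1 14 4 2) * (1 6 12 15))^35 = [0, 1, 2, 3, 4, 5, 6, 7, 8, 9, 10, 11, 12, 13, 14, 15] = (15)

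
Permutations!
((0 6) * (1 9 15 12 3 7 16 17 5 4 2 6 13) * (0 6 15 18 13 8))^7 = (0 8)(1 13 18 9)(2 5 16 3 15 4 17 7 12) = [8, 13, 5, 15, 17, 16, 6, 12, 0, 1, 10, 11, 2, 18, 14, 4, 3, 7, 9]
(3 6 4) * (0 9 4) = (0 9 4 3 6) = [9, 1, 2, 6, 3, 5, 0, 7, 8, 4]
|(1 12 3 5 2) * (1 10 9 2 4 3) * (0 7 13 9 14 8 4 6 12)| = |(0 7 13 9 2 10 14 8 4 3 5 6 12 1)| = 14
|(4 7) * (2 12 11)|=|(2 12 11)(4 7)|=6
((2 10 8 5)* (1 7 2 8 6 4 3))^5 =(1 4 10 7 3 6 2)(5 8) =[0, 4, 1, 6, 10, 8, 2, 3, 5, 9, 7]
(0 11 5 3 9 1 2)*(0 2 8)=(0 11 5 3 9 1 8)=[11, 8, 2, 9, 4, 3, 6, 7, 0, 1, 10, 5]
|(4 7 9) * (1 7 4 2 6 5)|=6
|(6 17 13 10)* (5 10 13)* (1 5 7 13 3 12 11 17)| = 12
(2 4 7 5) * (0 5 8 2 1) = (0 5 1)(2 4 7 8) = [5, 0, 4, 3, 7, 1, 6, 8, 2]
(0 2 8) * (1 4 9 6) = (0 2 8)(1 4 9 6) = [2, 4, 8, 3, 9, 5, 1, 7, 0, 6]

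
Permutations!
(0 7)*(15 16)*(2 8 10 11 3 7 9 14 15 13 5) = (0 9 14 15 16 13 5 2 8 10 11 3 7) = [9, 1, 8, 7, 4, 2, 6, 0, 10, 14, 11, 3, 12, 5, 15, 16, 13]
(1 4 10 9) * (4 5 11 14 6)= [0, 5, 2, 3, 10, 11, 4, 7, 8, 1, 9, 14, 12, 13, 6]= (1 5 11 14 6 4 10 9)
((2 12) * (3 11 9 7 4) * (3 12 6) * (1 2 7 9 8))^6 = (12) = [0, 1, 2, 3, 4, 5, 6, 7, 8, 9, 10, 11, 12]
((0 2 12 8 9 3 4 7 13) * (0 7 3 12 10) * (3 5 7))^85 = (13)(0 2 10)(8 9 12) = [2, 1, 10, 3, 4, 5, 6, 7, 9, 12, 0, 11, 8, 13]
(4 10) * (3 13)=[0, 1, 2, 13, 10, 5, 6, 7, 8, 9, 4, 11, 12, 3]=(3 13)(4 10)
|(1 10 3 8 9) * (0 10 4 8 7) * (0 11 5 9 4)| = 8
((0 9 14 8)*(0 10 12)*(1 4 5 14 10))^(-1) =(0 12 10 9)(1 8 14 5 4) =[12, 8, 2, 3, 1, 4, 6, 7, 14, 0, 9, 11, 10, 13, 5]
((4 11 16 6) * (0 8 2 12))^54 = (0 2)(4 16)(6 11)(8 12) = [2, 1, 0, 3, 16, 5, 11, 7, 12, 9, 10, 6, 8, 13, 14, 15, 4]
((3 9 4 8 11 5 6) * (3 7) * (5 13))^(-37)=(3 7 6 5 13 11 8 4 9)=[0, 1, 2, 7, 9, 13, 5, 6, 4, 3, 10, 8, 12, 11]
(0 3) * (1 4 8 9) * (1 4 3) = (0 1 3)(4 8 9) = [1, 3, 2, 0, 8, 5, 6, 7, 9, 4]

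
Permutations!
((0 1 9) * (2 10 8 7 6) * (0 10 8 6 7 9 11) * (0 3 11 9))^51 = (0 9 6 8 1 10 2)(3 11) = [9, 10, 0, 11, 4, 5, 8, 7, 1, 6, 2, 3]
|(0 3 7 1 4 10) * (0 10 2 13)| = 7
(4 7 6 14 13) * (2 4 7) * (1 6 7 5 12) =(1 6 14 13 5 12)(2 4) =[0, 6, 4, 3, 2, 12, 14, 7, 8, 9, 10, 11, 1, 5, 13]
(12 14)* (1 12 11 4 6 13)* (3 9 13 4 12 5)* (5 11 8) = [0, 11, 2, 9, 6, 3, 4, 7, 5, 13, 10, 12, 14, 1, 8] = (1 11 12 14 8 5 3 9 13)(4 6)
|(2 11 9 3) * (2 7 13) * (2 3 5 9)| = 6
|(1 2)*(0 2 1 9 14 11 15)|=6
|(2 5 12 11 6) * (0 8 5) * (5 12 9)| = |(0 8 12 11 6 2)(5 9)| = 6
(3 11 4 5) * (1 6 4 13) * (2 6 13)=(1 13)(2 6 4 5 3 11)=[0, 13, 6, 11, 5, 3, 4, 7, 8, 9, 10, 2, 12, 1]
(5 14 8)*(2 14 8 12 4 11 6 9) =[0, 1, 14, 3, 11, 8, 9, 7, 5, 2, 10, 6, 4, 13, 12] =(2 14 12 4 11 6 9)(5 8)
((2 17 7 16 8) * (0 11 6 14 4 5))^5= (17)(0 5 4 14 6 11)= [5, 1, 2, 3, 14, 4, 11, 7, 8, 9, 10, 0, 12, 13, 6, 15, 16, 17]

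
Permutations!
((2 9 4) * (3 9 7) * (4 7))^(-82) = (3 7 9) = [0, 1, 2, 7, 4, 5, 6, 9, 8, 3]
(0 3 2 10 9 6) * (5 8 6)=(0 3 2 10 9 5 8 6)=[3, 1, 10, 2, 4, 8, 0, 7, 6, 5, 9]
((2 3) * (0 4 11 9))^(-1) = (0 9 11 4)(2 3) = [9, 1, 3, 2, 0, 5, 6, 7, 8, 11, 10, 4]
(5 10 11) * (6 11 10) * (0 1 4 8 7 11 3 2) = (0 1 4 8 7 11 5 6 3 2) = [1, 4, 0, 2, 8, 6, 3, 11, 7, 9, 10, 5]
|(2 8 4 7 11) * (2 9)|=6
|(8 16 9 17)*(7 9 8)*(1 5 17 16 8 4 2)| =|(1 5 17 7 9 16 4 2)| =8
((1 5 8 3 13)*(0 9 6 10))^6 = (0 6)(1 5 8 3 13)(9 10) = [6, 5, 2, 13, 4, 8, 0, 7, 3, 10, 9, 11, 12, 1]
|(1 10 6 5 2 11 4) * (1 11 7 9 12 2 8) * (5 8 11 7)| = |(1 10 6 8)(2 5 11 4 7 9 12)| = 28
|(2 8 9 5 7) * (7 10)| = |(2 8 9 5 10 7)| = 6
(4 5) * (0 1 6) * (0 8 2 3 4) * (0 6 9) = (0 1 9)(2 3 4 5 6 8) = [1, 9, 3, 4, 5, 6, 8, 7, 2, 0]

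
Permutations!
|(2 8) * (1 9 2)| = |(1 9 2 8)| = 4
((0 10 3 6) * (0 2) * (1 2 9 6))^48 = [1, 10, 3, 0, 4, 5, 6, 7, 8, 9, 2] = (0 1 10 2 3)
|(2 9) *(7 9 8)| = |(2 8 7 9)| = 4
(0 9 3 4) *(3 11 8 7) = [9, 1, 2, 4, 0, 5, 6, 3, 7, 11, 10, 8] = (0 9 11 8 7 3 4)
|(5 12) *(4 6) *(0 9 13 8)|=4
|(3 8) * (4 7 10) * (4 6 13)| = |(3 8)(4 7 10 6 13)| = 10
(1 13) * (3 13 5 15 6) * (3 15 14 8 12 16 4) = (1 5 14 8 12 16 4 3 13)(6 15) = [0, 5, 2, 13, 3, 14, 15, 7, 12, 9, 10, 11, 16, 1, 8, 6, 4]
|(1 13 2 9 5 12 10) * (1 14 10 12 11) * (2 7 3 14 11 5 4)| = |(1 13 7 3 14 10 11)(2 9 4)| = 21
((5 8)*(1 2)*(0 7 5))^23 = (0 8 5 7)(1 2) = [8, 2, 1, 3, 4, 7, 6, 0, 5]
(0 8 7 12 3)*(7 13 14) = [8, 1, 2, 0, 4, 5, 6, 12, 13, 9, 10, 11, 3, 14, 7] = (0 8 13 14 7 12 3)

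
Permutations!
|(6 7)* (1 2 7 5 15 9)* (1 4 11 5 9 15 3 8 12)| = |(15)(1 2 7 6 9 4 11 5 3 8 12)| = 11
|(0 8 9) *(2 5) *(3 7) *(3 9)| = 10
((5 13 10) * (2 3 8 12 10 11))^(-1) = [0, 1, 11, 2, 4, 10, 6, 7, 3, 9, 12, 13, 8, 5] = (2 11 13 5 10 12 8 3)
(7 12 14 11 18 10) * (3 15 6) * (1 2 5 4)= (1 2 5 4)(3 15 6)(7 12 14 11 18 10)= [0, 2, 5, 15, 1, 4, 3, 12, 8, 9, 7, 18, 14, 13, 11, 6, 16, 17, 10]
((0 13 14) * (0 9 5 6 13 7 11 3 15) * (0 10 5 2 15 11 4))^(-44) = (0 7 4)(2 6)(5 9)(10 14)(13 15) = [7, 1, 6, 3, 0, 9, 2, 4, 8, 5, 14, 11, 12, 15, 10, 13]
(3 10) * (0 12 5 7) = [12, 1, 2, 10, 4, 7, 6, 0, 8, 9, 3, 11, 5] = (0 12 5 7)(3 10)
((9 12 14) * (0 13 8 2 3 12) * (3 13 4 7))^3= (0 3 9 7 14 4 12)= [3, 1, 2, 9, 12, 5, 6, 14, 8, 7, 10, 11, 0, 13, 4]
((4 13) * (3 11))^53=(3 11)(4 13)=[0, 1, 2, 11, 13, 5, 6, 7, 8, 9, 10, 3, 12, 4]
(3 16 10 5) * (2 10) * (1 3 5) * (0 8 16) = (0 8 16 2 10 1 3) = [8, 3, 10, 0, 4, 5, 6, 7, 16, 9, 1, 11, 12, 13, 14, 15, 2]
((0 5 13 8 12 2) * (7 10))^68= (0 13 12)(2 5 8)= [13, 1, 5, 3, 4, 8, 6, 7, 2, 9, 10, 11, 0, 12]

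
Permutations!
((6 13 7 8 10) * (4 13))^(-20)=(4 10 7)(6 8 13)=[0, 1, 2, 3, 10, 5, 8, 4, 13, 9, 7, 11, 12, 6]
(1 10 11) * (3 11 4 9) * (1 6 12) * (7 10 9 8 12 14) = (1 9 3 11 6 14 7 10 4 8 12) = [0, 9, 2, 11, 8, 5, 14, 10, 12, 3, 4, 6, 1, 13, 7]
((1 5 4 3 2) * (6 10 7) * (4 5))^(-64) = [0, 1, 2, 3, 4, 5, 7, 10, 8, 9, 6] = (6 7 10)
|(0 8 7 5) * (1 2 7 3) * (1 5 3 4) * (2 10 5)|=|(0 8 4 1 10 5)(2 7 3)|=6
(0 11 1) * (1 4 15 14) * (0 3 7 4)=(0 11)(1 3 7 4 15 14)=[11, 3, 2, 7, 15, 5, 6, 4, 8, 9, 10, 0, 12, 13, 1, 14]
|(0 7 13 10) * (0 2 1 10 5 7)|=|(1 10 2)(5 7 13)|=3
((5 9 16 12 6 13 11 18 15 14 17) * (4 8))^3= (4 8)(5 12 11 14 9 6 18 17 16 13 15)= [0, 1, 2, 3, 8, 12, 18, 7, 4, 6, 10, 14, 11, 15, 9, 5, 13, 16, 17]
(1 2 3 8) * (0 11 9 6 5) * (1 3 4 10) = (0 11 9 6 5)(1 2 4 10)(3 8) = [11, 2, 4, 8, 10, 0, 5, 7, 3, 6, 1, 9]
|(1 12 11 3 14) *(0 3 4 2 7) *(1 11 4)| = |(0 3 14 11 1 12 4 2 7)| = 9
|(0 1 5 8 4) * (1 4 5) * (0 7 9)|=4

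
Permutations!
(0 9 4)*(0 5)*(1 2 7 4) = [9, 2, 7, 3, 5, 0, 6, 4, 8, 1] = (0 9 1 2 7 4 5)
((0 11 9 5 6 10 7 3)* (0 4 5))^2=(0 9 11)(3 5 10)(4 6 7)=[9, 1, 2, 5, 6, 10, 7, 4, 8, 11, 3, 0]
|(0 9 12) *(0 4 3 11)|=6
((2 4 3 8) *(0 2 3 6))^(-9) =(0 6 4 2)(3 8) =[6, 1, 0, 8, 2, 5, 4, 7, 3]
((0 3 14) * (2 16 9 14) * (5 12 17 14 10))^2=(0 2 9 5 17)(3 16 10 12 14)=[2, 1, 9, 16, 4, 17, 6, 7, 8, 5, 12, 11, 14, 13, 3, 15, 10, 0]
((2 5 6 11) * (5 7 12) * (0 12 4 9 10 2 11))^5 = (0 12 5 6) = [12, 1, 2, 3, 4, 6, 0, 7, 8, 9, 10, 11, 5]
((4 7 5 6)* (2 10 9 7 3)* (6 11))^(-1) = (2 3 4 6 11 5 7 9 10) = [0, 1, 3, 4, 6, 7, 11, 9, 8, 10, 2, 5]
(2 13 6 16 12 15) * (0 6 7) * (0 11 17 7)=(0 6 16 12 15 2 13)(7 11 17)=[6, 1, 13, 3, 4, 5, 16, 11, 8, 9, 10, 17, 15, 0, 14, 2, 12, 7]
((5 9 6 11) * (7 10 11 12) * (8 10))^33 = [0, 1, 2, 3, 4, 9, 12, 8, 10, 6, 11, 5, 7] = (5 9 6 12 7 8 10 11)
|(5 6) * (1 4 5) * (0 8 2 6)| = |(0 8 2 6 1 4 5)| = 7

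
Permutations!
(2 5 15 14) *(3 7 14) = [0, 1, 5, 7, 4, 15, 6, 14, 8, 9, 10, 11, 12, 13, 2, 3] = (2 5 15 3 7 14)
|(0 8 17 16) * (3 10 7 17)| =|(0 8 3 10 7 17 16)| =7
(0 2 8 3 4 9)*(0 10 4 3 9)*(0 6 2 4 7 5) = (0 4 6 2 8 9 10 7 5) = [4, 1, 8, 3, 6, 0, 2, 5, 9, 10, 7]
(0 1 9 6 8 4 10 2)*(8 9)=(0 1 8 4 10 2)(6 9)=[1, 8, 0, 3, 10, 5, 9, 7, 4, 6, 2]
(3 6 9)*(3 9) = (9)(3 6) = [0, 1, 2, 6, 4, 5, 3, 7, 8, 9]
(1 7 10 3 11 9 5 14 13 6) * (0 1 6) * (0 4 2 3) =(0 1 7 10)(2 3 11 9 5 14 13 4) =[1, 7, 3, 11, 2, 14, 6, 10, 8, 5, 0, 9, 12, 4, 13]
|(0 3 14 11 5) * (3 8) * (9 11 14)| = 6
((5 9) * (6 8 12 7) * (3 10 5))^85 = (3 10 5 9)(6 8 12 7) = [0, 1, 2, 10, 4, 9, 8, 6, 12, 3, 5, 11, 7]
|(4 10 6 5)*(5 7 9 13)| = |(4 10 6 7 9 13 5)| = 7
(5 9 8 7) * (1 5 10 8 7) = [0, 5, 2, 3, 4, 9, 6, 10, 1, 7, 8] = (1 5 9 7 10 8)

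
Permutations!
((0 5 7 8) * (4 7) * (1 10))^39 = (0 8 7 4 5)(1 10) = [8, 10, 2, 3, 5, 0, 6, 4, 7, 9, 1]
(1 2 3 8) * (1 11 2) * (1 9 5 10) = [0, 9, 3, 8, 4, 10, 6, 7, 11, 5, 1, 2] = (1 9 5 10)(2 3 8 11)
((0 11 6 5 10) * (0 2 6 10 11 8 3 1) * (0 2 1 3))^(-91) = (0 8)(1 10 11 5 6 2) = [8, 10, 1, 3, 4, 6, 2, 7, 0, 9, 11, 5]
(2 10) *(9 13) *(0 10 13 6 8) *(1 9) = (0 10 2 13 1 9 6 8) = [10, 9, 13, 3, 4, 5, 8, 7, 0, 6, 2, 11, 12, 1]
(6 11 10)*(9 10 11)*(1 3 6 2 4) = (11)(1 3 6 9 10 2 4) = [0, 3, 4, 6, 1, 5, 9, 7, 8, 10, 2, 11]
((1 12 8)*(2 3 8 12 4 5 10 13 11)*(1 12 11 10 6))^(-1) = [0, 6, 11, 2, 1, 4, 5, 7, 3, 9, 13, 12, 8, 10] = (1 6 5 4)(2 11 12 8 3)(10 13)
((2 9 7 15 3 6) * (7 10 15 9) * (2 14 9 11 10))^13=(2 15 9 10 14 11 6 7 3)=[0, 1, 15, 2, 4, 5, 7, 3, 8, 10, 14, 6, 12, 13, 11, 9]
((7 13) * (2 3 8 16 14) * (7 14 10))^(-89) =(2 14 13 7 10 16 8 3) =[0, 1, 14, 2, 4, 5, 6, 10, 3, 9, 16, 11, 12, 7, 13, 15, 8]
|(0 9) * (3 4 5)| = 6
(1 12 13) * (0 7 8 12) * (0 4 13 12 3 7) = (1 4 13)(3 7 8) = [0, 4, 2, 7, 13, 5, 6, 8, 3, 9, 10, 11, 12, 1]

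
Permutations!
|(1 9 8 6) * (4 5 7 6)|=7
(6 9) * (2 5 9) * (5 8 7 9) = (2 8 7 9 6) = [0, 1, 8, 3, 4, 5, 2, 9, 7, 6]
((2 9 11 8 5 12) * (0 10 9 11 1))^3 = (0 1 9 10)(2 5 11 12 8) = [1, 9, 5, 3, 4, 11, 6, 7, 2, 10, 0, 12, 8]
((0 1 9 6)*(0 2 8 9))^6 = [0, 1, 9, 3, 4, 5, 8, 7, 6, 2] = (2 9)(6 8)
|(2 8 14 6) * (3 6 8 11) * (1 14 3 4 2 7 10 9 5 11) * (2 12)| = 13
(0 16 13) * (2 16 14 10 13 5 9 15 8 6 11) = [14, 1, 16, 3, 4, 9, 11, 7, 6, 15, 13, 2, 12, 0, 10, 8, 5] = (0 14 10 13)(2 16 5 9 15 8 6 11)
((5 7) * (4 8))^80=(8)=[0, 1, 2, 3, 4, 5, 6, 7, 8]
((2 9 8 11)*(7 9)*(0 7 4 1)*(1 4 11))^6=(11)(0 7 9 8 1)=[7, 0, 2, 3, 4, 5, 6, 9, 1, 8, 10, 11]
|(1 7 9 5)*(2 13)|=4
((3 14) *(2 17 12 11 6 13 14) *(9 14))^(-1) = (2 3 14 9 13 6 11 12 17) = [0, 1, 3, 14, 4, 5, 11, 7, 8, 13, 10, 12, 17, 6, 9, 15, 16, 2]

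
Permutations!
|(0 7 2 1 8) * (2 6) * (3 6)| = |(0 7 3 6 2 1 8)| = 7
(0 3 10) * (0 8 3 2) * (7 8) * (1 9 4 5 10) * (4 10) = [2, 9, 0, 1, 5, 4, 6, 8, 3, 10, 7] = (0 2)(1 9 10 7 8 3)(4 5)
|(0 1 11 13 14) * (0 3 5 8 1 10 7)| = 21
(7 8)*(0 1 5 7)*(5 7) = (0 1 7 8) = [1, 7, 2, 3, 4, 5, 6, 8, 0]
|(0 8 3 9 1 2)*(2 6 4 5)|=9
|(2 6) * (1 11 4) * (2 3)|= 3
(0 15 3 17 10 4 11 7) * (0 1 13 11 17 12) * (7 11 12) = (0 15 3 7 1 13 12)(4 17 10) = [15, 13, 2, 7, 17, 5, 6, 1, 8, 9, 4, 11, 0, 12, 14, 3, 16, 10]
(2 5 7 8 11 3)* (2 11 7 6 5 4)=[0, 1, 4, 11, 2, 6, 5, 8, 7, 9, 10, 3]=(2 4)(3 11)(5 6)(7 8)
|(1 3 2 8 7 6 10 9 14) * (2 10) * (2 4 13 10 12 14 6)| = |(1 3 12 14)(2 8 7)(4 13 10 9 6)| = 60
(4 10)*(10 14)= (4 14 10)= [0, 1, 2, 3, 14, 5, 6, 7, 8, 9, 4, 11, 12, 13, 10]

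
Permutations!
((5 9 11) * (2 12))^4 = [0, 1, 2, 3, 4, 9, 6, 7, 8, 11, 10, 5, 12] = (12)(5 9 11)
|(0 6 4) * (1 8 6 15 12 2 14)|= 9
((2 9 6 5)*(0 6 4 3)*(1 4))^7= (0 3 4 1 9 2 5 6)= [3, 9, 5, 4, 1, 6, 0, 7, 8, 2]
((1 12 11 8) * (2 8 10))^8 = (1 11 2)(8 12 10) = [0, 11, 1, 3, 4, 5, 6, 7, 12, 9, 8, 2, 10]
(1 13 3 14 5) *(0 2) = (0 2)(1 13 3 14 5) = [2, 13, 0, 14, 4, 1, 6, 7, 8, 9, 10, 11, 12, 3, 5]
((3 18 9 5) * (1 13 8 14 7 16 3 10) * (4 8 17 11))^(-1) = [0, 10, 2, 16, 11, 9, 6, 14, 4, 18, 5, 17, 12, 1, 8, 15, 7, 13, 3] = (1 10 5 9 18 3 16 7 14 8 4 11 17 13)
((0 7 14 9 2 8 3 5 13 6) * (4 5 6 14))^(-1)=(0 6 3 8 2 9 14 13 5 4 7)=[6, 1, 9, 8, 7, 4, 3, 0, 2, 14, 10, 11, 12, 5, 13]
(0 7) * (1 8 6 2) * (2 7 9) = (0 9 2 1 8 6 7) = [9, 8, 1, 3, 4, 5, 7, 0, 6, 2]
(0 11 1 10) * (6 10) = (0 11 1 6 10) = [11, 6, 2, 3, 4, 5, 10, 7, 8, 9, 0, 1]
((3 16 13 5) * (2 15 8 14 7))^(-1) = (2 7 14 8 15)(3 5 13 16) = [0, 1, 7, 5, 4, 13, 6, 14, 15, 9, 10, 11, 12, 16, 8, 2, 3]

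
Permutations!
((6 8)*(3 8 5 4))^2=(3 6 4 8 5)=[0, 1, 2, 6, 8, 3, 4, 7, 5]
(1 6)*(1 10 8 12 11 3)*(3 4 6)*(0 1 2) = (0 1 3 2)(4 6 10 8 12 11) = [1, 3, 0, 2, 6, 5, 10, 7, 12, 9, 8, 4, 11]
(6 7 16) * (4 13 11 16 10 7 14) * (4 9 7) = [0, 1, 2, 3, 13, 5, 14, 10, 8, 7, 4, 16, 12, 11, 9, 15, 6] = (4 13 11 16 6 14 9 7 10)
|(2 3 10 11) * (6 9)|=4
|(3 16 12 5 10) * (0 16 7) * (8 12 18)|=|(0 16 18 8 12 5 10 3 7)|=9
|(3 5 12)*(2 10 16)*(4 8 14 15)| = |(2 10 16)(3 5 12)(4 8 14 15)| = 12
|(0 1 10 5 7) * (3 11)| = |(0 1 10 5 7)(3 11)| = 10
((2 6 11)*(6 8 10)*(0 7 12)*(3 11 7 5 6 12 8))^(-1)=(0 12 10 8 7 6 5)(2 11 3)=[12, 1, 11, 2, 4, 0, 5, 6, 7, 9, 8, 3, 10]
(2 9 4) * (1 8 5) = (1 8 5)(2 9 4) = [0, 8, 9, 3, 2, 1, 6, 7, 5, 4]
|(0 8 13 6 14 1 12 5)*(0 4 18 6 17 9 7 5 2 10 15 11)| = |(0 8 13 17 9 7 5 4 18 6 14 1 12 2 10 15 11)| = 17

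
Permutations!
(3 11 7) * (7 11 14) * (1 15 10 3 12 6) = [0, 15, 2, 14, 4, 5, 1, 12, 8, 9, 3, 11, 6, 13, 7, 10] = (1 15 10 3 14 7 12 6)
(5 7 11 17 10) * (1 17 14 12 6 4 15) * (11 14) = (1 17 10 5 7 14 12 6 4 15) = [0, 17, 2, 3, 15, 7, 4, 14, 8, 9, 5, 11, 6, 13, 12, 1, 16, 10]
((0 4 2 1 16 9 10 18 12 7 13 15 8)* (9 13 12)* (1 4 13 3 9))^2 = [15, 3, 2, 10, 4, 5, 6, 7, 13, 18, 1, 11, 12, 8, 14, 0, 9, 17, 16] = (0 15)(1 3 10)(8 13)(9 18 16)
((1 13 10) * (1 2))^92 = [0, 1, 2, 3, 4, 5, 6, 7, 8, 9, 10, 11, 12, 13] = (13)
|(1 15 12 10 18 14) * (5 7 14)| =8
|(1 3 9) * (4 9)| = 4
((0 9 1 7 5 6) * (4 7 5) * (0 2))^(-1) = (0 2 6 5 1 9)(4 7) = [2, 9, 6, 3, 7, 1, 5, 4, 8, 0]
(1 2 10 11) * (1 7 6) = (1 2 10 11 7 6) = [0, 2, 10, 3, 4, 5, 1, 6, 8, 9, 11, 7]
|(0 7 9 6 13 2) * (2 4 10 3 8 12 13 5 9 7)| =|(0 2)(3 8 12 13 4 10)(5 9 6)| =6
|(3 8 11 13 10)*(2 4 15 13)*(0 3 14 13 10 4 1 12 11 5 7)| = 20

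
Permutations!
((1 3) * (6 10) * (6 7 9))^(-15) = (1 3)(6 10 7 9) = [0, 3, 2, 1, 4, 5, 10, 9, 8, 6, 7]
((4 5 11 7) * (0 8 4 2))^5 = (0 7 5 8 2 11 4) = [7, 1, 11, 3, 0, 8, 6, 5, 2, 9, 10, 4]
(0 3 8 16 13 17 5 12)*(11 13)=(0 3 8 16 11 13 17 5 12)=[3, 1, 2, 8, 4, 12, 6, 7, 16, 9, 10, 13, 0, 17, 14, 15, 11, 5]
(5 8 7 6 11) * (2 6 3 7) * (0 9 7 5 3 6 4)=(0 9 7 6 11 3 5 8 2 4)=[9, 1, 4, 5, 0, 8, 11, 6, 2, 7, 10, 3]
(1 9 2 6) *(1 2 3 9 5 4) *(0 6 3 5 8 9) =[6, 8, 3, 0, 1, 4, 2, 7, 9, 5] =(0 6 2 3)(1 8 9 5 4)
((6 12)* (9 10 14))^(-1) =[0, 1, 2, 3, 4, 5, 12, 7, 8, 14, 9, 11, 6, 13, 10] =(6 12)(9 14 10)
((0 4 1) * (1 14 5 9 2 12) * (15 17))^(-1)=(0 1 12 2 9 5 14 4)(15 17)=[1, 12, 9, 3, 0, 14, 6, 7, 8, 5, 10, 11, 2, 13, 4, 17, 16, 15]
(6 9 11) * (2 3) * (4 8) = (2 3)(4 8)(6 9 11) = [0, 1, 3, 2, 8, 5, 9, 7, 4, 11, 10, 6]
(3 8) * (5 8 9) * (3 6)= (3 9 5 8 6)= [0, 1, 2, 9, 4, 8, 3, 7, 6, 5]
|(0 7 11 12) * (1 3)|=4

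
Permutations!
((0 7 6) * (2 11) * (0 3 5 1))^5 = (0 1 5 3 6 7)(2 11) = [1, 5, 11, 6, 4, 3, 7, 0, 8, 9, 10, 2]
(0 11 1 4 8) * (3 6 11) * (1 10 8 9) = (0 3 6 11 10 8)(1 4 9) = [3, 4, 2, 6, 9, 5, 11, 7, 0, 1, 8, 10]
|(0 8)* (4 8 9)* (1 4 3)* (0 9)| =5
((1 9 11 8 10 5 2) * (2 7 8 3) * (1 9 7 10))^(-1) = (1 8 7)(2 3 11 9)(5 10) = [0, 8, 3, 11, 4, 10, 6, 1, 7, 2, 5, 9]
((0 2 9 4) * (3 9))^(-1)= [4, 1, 0, 2, 9, 5, 6, 7, 8, 3]= (0 4 9 3 2)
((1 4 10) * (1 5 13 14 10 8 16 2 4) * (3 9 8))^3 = [0, 1, 9, 16, 8, 10, 6, 7, 4, 2, 14, 11, 12, 5, 13, 15, 3] = (2 9)(3 16)(4 8)(5 10 14 13)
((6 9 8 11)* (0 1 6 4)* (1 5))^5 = [8, 4, 2, 3, 9, 11, 0, 7, 1, 5, 10, 6] = (0 8 1 4 9 5 11 6)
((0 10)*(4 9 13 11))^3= (0 10)(4 11 13 9)= [10, 1, 2, 3, 11, 5, 6, 7, 8, 4, 0, 13, 12, 9]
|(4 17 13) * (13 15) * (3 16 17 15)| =|(3 16 17)(4 15 13)| =3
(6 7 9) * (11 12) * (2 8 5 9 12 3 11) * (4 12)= (2 8 5 9 6 7 4 12)(3 11)= [0, 1, 8, 11, 12, 9, 7, 4, 5, 6, 10, 3, 2]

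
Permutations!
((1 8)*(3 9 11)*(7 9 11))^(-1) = (1 8)(3 11)(7 9) = [0, 8, 2, 11, 4, 5, 6, 9, 1, 7, 10, 3]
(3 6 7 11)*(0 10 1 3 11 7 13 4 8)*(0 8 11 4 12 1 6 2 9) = (0 10 6 13 12 1 3 2 9)(4 11) = [10, 3, 9, 2, 11, 5, 13, 7, 8, 0, 6, 4, 1, 12]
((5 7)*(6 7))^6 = (7) = [0, 1, 2, 3, 4, 5, 6, 7]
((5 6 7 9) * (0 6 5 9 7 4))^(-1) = (9)(0 4 6) = [4, 1, 2, 3, 6, 5, 0, 7, 8, 9]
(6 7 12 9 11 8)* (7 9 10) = (6 9 11 8)(7 12 10) = [0, 1, 2, 3, 4, 5, 9, 12, 6, 11, 7, 8, 10]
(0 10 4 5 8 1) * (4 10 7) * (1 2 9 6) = (10)(0 7 4 5 8 2 9 6 1) = [7, 0, 9, 3, 5, 8, 1, 4, 2, 6, 10]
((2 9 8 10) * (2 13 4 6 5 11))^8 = (2 11 5 6 4 13 10 8 9) = [0, 1, 11, 3, 13, 6, 4, 7, 9, 2, 8, 5, 12, 10]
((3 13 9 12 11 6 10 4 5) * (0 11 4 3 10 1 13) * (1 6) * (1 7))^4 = [13, 4, 2, 1, 0, 11, 6, 12, 8, 10, 7, 9, 3, 5] = (0 13 5 11 9 10 7 12 3 1 4)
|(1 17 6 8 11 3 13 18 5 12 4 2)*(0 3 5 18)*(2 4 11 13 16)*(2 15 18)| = 33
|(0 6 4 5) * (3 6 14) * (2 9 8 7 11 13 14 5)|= |(0 5)(2 9 8 7 11 13 14 3 6 4)|= 10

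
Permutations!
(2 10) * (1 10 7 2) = [0, 10, 7, 3, 4, 5, 6, 2, 8, 9, 1] = (1 10)(2 7)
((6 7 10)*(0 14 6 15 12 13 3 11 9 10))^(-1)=[7, 1, 2, 13, 4, 5, 14, 6, 8, 11, 9, 3, 15, 12, 0, 10]=(0 7 6 14)(3 13 12 15 10 9 11)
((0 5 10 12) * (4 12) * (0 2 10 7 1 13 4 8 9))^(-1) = (0 9 8 10 2 12 4 13 1 7 5) = [9, 7, 12, 3, 13, 0, 6, 5, 10, 8, 2, 11, 4, 1]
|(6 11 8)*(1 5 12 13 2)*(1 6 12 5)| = |(2 6 11 8 12 13)| = 6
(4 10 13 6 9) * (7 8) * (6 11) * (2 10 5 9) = (2 10 13 11 6)(4 5 9)(7 8) = [0, 1, 10, 3, 5, 9, 2, 8, 7, 4, 13, 6, 12, 11]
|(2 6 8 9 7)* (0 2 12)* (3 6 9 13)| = 20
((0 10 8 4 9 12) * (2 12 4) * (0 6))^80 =(0 8 12)(2 6 10) =[8, 1, 6, 3, 4, 5, 10, 7, 12, 9, 2, 11, 0]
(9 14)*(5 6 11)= [0, 1, 2, 3, 4, 6, 11, 7, 8, 14, 10, 5, 12, 13, 9]= (5 6 11)(9 14)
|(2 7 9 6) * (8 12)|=4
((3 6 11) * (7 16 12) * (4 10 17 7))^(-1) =[0, 1, 2, 11, 12, 5, 3, 17, 8, 9, 4, 6, 16, 13, 14, 15, 7, 10] =(3 11 6)(4 12 16 7 17 10)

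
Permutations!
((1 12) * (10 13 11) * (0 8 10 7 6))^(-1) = (0 6 7 11 13 10 8)(1 12) = [6, 12, 2, 3, 4, 5, 7, 11, 0, 9, 8, 13, 1, 10]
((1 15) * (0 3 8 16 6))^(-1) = [6, 15, 2, 0, 4, 5, 16, 7, 3, 9, 10, 11, 12, 13, 14, 1, 8] = (0 6 16 8 3)(1 15)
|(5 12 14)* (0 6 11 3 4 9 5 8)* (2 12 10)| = |(0 6 11 3 4 9 5 10 2 12 14 8)| = 12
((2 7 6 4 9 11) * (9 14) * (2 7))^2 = (4 9 7)(6 14 11) = [0, 1, 2, 3, 9, 5, 14, 4, 8, 7, 10, 6, 12, 13, 11]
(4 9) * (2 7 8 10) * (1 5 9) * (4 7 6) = (1 5 9 7 8 10 2 6 4) = [0, 5, 6, 3, 1, 9, 4, 8, 10, 7, 2]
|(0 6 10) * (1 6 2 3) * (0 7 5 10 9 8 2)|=|(1 6 9 8 2 3)(5 10 7)|=6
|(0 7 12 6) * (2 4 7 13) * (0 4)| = |(0 13 2)(4 7 12 6)| = 12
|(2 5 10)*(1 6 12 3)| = |(1 6 12 3)(2 5 10)| = 12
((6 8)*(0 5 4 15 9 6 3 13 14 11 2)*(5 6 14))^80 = (0 9 13)(2 15 3)(4 8 11)(5 6 14) = [9, 1, 15, 2, 8, 6, 14, 7, 11, 13, 10, 4, 12, 0, 5, 3]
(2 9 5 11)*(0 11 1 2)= (0 11)(1 2 9 5)= [11, 2, 9, 3, 4, 1, 6, 7, 8, 5, 10, 0]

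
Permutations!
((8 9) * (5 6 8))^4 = (9) = [0, 1, 2, 3, 4, 5, 6, 7, 8, 9]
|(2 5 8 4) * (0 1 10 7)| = 4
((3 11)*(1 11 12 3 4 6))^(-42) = [0, 4, 2, 3, 1, 5, 11, 7, 8, 9, 10, 6, 12] = (12)(1 4)(6 11)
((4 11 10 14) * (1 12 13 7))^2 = (1 13)(4 10)(7 12)(11 14) = [0, 13, 2, 3, 10, 5, 6, 12, 8, 9, 4, 14, 7, 1, 11]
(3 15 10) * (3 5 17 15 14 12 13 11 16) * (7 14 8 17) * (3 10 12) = [0, 1, 2, 8, 4, 7, 6, 14, 17, 9, 5, 16, 13, 11, 3, 12, 10, 15] = (3 8 17 15 12 13 11 16 10 5 7 14)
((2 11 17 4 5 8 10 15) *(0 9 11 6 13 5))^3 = (0 17 9 4 11)(2 5 15 13 10 6 8) = [17, 1, 5, 3, 11, 15, 8, 7, 2, 4, 6, 0, 12, 10, 14, 13, 16, 9]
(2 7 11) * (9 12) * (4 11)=(2 7 4 11)(9 12)=[0, 1, 7, 3, 11, 5, 6, 4, 8, 12, 10, 2, 9]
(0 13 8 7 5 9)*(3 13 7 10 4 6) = (0 7 5 9)(3 13 8 10 4 6) = [7, 1, 2, 13, 6, 9, 3, 5, 10, 0, 4, 11, 12, 8]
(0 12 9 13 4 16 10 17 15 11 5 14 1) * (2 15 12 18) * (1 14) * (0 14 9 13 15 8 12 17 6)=[18, 14, 8, 3, 16, 1, 0, 7, 12, 15, 6, 5, 13, 4, 9, 11, 10, 17, 2]=(0 18 2 8 12 13 4 16 10 6)(1 14 9 15 11 5)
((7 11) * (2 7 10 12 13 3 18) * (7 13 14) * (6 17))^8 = (18)(7 12 11 14 10) = [0, 1, 2, 3, 4, 5, 6, 12, 8, 9, 7, 14, 11, 13, 10, 15, 16, 17, 18]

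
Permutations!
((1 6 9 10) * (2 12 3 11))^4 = (12) = [0, 1, 2, 3, 4, 5, 6, 7, 8, 9, 10, 11, 12]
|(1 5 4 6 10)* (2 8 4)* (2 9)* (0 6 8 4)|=9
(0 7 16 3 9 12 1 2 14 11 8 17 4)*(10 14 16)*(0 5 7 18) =(0 18)(1 2 16 3 9 12)(4 5 7 10 14 11 8 17) =[18, 2, 16, 9, 5, 7, 6, 10, 17, 12, 14, 8, 1, 13, 11, 15, 3, 4, 0]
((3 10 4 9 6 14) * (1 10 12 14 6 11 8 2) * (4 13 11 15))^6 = (15) = [0, 1, 2, 3, 4, 5, 6, 7, 8, 9, 10, 11, 12, 13, 14, 15]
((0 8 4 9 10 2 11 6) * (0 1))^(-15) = (0 9 11)(1 4 2)(6 8 10) = [9, 4, 1, 3, 2, 5, 8, 7, 10, 11, 6, 0]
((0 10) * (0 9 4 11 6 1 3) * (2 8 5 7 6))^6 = [8, 11, 3, 2, 6, 10, 4, 9, 0, 7, 5, 1] = (0 8)(1 11)(2 3)(4 6)(5 10)(7 9)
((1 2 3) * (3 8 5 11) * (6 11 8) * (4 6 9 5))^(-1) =(1 3 11 6 4 8 5 9 2) =[0, 3, 1, 11, 8, 9, 4, 7, 5, 2, 10, 6]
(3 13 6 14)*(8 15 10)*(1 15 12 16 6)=(1 15 10 8 12 16 6 14 3 13)=[0, 15, 2, 13, 4, 5, 14, 7, 12, 9, 8, 11, 16, 1, 3, 10, 6]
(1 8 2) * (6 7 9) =(1 8 2)(6 7 9) =[0, 8, 1, 3, 4, 5, 7, 9, 2, 6]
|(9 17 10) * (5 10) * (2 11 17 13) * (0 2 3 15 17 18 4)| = 35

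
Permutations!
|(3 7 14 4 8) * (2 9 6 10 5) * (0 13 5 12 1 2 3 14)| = 30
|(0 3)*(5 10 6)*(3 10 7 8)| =7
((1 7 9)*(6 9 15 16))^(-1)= (1 9 6 16 15 7)= [0, 9, 2, 3, 4, 5, 16, 1, 8, 6, 10, 11, 12, 13, 14, 7, 15]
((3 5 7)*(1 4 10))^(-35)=(1 4 10)(3 5 7)=[0, 4, 2, 5, 10, 7, 6, 3, 8, 9, 1]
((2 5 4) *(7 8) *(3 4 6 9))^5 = (2 4 3 9 6 5)(7 8) = [0, 1, 4, 9, 3, 2, 5, 8, 7, 6]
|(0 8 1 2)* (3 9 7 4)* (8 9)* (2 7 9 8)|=|(9)(0 8 1 7 4 3 2)|=7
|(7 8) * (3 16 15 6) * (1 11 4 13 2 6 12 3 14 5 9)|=|(1 11 4 13 2 6 14 5 9)(3 16 15 12)(7 8)|=36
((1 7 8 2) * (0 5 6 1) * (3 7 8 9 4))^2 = (0 6 8)(1 2 5)(3 9)(4 7) = [6, 2, 5, 9, 7, 1, 8, 4, 0, 3]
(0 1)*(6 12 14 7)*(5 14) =(0 1)(5 14 7 6 12) =[1, 0, 2, 3, 4, 14, 12, 6, 8, 9, 10, 11, 5, 13, 7]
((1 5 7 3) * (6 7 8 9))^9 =(1 8 6 3 5 9 7) =[0, 8, 2, 5, 4, 9, 3, 1, 6, 7]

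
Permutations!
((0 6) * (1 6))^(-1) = (0 6 1) = [6, 0, 2, 3, 4, 5, 1]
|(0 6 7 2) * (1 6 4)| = |(0 4 1 6 7 2)| = 6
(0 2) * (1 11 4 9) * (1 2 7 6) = (0 7 6 1 11 4 9 2) = [7, 11, 0, 3, 9, 5, 1, 6, 8, 2, 10, 4]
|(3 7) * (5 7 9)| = |(3 9 5 7)| = 4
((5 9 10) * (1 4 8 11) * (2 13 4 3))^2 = [0, 2, 4, 13, 11, 10, 6, 7, 1, 5, 9, 3, 12, 8] = (1 2 4 11 3 13 8)(5 10 9)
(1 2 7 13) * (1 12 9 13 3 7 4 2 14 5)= [0, 14, 4, 7, 2, 1, 6, 3, 8, 13, 10, 11, 9, 12, 5]= (1 14 5)(2 4)(3 7)(9 13 12)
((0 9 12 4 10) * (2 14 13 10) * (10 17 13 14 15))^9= (0 12 2 10 9 4 15)(13 17)= [12, 1, 10, 3, 15, 5, 6, 7, 8, 4, 9, 11, 2, 17, 14, 0, 16, 13]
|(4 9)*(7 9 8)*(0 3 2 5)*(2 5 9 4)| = 6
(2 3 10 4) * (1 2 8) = (1 2 3 10 4 8) = [0, 2, 3, 10, 8, 5, 6, 7, 1, 9, 4]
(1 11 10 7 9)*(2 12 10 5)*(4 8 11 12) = (1 12 10 7 9)(2 4 8 11 5) = [0, 12, 4, 3, 8, 2, 6, 9, 11, 1, 7, 5, 10]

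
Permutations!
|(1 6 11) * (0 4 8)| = 3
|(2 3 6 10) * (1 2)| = |(1 2 3 6 10)| = 5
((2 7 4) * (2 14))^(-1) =[0, 1, 14, 3, 7, 5, 6, 2, 8, 9, 10, 11, 12, 13, 4] =(2 14 4 7)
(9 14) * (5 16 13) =(5 16 13)(9 14) =[0, 1, 2, 3, 4, 16, 6, 7, 8, 14, 10, 11, 12, 5, 9, 15, 13]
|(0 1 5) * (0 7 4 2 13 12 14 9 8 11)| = |(0 1 5 7 4 2 13 12 14 9 8 11)| = 12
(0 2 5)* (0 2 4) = (0 4)(2 5) = [4, 1, 5, 3, 0, 2]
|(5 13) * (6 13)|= 3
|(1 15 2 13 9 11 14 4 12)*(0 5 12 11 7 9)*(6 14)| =28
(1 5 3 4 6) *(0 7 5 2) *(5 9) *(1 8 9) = (0 7 1 2)(3 4 6 8 9 5) = [7, 2, 0, 4, 6, 3, 8, 1, 9, 5]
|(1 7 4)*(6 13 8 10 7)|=|(1 6 13 8 10 7 4)|=7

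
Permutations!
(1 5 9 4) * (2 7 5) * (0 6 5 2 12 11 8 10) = (0 6 5 9 4 1 12 11 8 10)(2 7) = [6, 12, 7, 3, 1, 9, 5, 2, 10, 4, 0, 8, 11]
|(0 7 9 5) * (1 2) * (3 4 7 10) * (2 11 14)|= |(0 10 3 4 7 9 5)(1 11 14 2)|= 28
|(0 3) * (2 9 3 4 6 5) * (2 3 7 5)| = 8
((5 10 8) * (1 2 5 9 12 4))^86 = (1 12 8 5)(2 4 9 10) = [0, 12, 4, 3, 9, 1, 6, 7, 5, 10, 2, 11, 8]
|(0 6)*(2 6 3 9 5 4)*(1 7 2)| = |(0 3 9 5 4 1 7 2 6)| = 9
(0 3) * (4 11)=(0 3)(4 11)=[3, 1, 2, 0, 11, 5, 6, 7, 8, 9, 10, 4]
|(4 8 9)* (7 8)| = 4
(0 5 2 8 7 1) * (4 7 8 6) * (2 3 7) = [5, 0, 6, 7, 2, 3, 4, 1, 8] = (8)(0 5 3 7 1)(2 6 4)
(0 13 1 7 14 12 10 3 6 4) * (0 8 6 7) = [13, 0, 2, 7, 8, 5, 4, 14, 6, 9, 3, 11, 10, 1, 12] = (0 13 1)(3 7 14 12 10)(4 8 6)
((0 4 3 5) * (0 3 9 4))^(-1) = (3 5)(4 9) = [0, 1, 2, 5, 9, 3, 6, 7, 8, 4]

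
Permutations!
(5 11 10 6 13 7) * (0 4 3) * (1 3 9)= (0 4 9 1 3)(5 11 10 6 13 7)= [4, 3, 2, 0, 9, 11, 13, 5, 8, 1, 6, 10, 12, 7]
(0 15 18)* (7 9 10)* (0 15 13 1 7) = (0 13 1 7 9 10)(15 18) = [13, 7, 2, 3, 4, 5, 6, 9, 8, 10, 0, 11, 12, 1, 14, 18, 16, 17, 15]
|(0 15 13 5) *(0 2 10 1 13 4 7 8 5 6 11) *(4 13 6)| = |(0 15 13 4 7 8 5 2 10 1 6 11)| = 12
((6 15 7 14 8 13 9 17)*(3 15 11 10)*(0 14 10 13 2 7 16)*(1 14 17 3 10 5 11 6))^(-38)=(0 8 11 15 1 7 9)(2 13 16 14 5 3 17)=[8, 7, 13, 17, 4, 3, 6, 9, 11, 0, 10, 15, 12, 16, 5, 1, 14, 2]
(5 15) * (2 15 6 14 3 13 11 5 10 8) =[0, 1, 15, 13, 4, 6, 14, 7, 2, 9, 8, 5, 12, 11, 3, 10] =(2 15 10 8)(3 13 11 5 6 14)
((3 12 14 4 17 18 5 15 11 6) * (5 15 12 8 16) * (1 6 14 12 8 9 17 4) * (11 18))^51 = (1 3 17 14 6 9 11)(15 18) = [0, 3, 2, 17, 4, 5, 9, 7, 8, 11, 10, 1, 12, 13, 6, 18, 16, 14, 15]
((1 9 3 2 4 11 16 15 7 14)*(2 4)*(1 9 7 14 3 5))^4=(1 11 9 3 15)(4 14 7 16 5)=[0, 11, 2, 15, 14, 4, 6, 16, 8, 3, 10, 9, 12, 13, 7, 1, 5]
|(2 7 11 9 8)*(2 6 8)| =4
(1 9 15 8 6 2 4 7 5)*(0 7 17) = (0 7 5 1 9 15 8 6 2 4 17) = [7, 9, 4, 3, 17, 1, 2, 5, 6, 15, 10, 11, 12, 13, 14, 8, 16, 0]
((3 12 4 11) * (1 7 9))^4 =(12)(1 7 9) =[0, 7, 2, 3, 4, 5, 6, 9, 8, 1, 10, 11, 12]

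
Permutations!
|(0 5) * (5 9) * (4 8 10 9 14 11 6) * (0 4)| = |(0 14 11 6)(4 8 10 9 5)| = 20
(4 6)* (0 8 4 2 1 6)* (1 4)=[8, 6, 4, 3, 0, 5, 2, 7, 1]=(0 8 1 6 2 4)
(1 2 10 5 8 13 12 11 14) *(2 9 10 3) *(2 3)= (1 9 10 5 8 13 12 11 14)= [0, 9, 2, 3, 4, 8, 6, 7, 13, 10, 5, 14, 11, 12, 1]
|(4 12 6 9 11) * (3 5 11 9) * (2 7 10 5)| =9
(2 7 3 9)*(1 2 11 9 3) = [0, 2, 7, 3, 4, 5, 6, 1, 8, 11, 10, 9] = (1 2 7)(9 11)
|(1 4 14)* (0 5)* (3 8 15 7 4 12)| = |(0 5)(1 12 3 8 15 7 4 14)| = 8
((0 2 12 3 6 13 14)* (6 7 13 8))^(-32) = (0 3 14 12 13 2 7) = [3, 1, 7, 14, 4, 5, 6, 0, 8, 9, 10, 11, 13, 2, 12]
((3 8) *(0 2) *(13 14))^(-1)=(0 2)(3 8)(13 14)=[2, 1, 0, 8, 4, 5, 6, 7, 3, 9, 10, 11, 12, 14, 13]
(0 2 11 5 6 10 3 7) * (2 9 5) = (0 9 5 6 10 3 7)(2 11) = [9, 1, 11, 7, 4, 6, 10, 0, 8, 5, 3, 2]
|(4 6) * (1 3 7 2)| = 4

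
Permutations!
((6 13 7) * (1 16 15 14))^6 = (1 15)(14 16) = [0, 15, 2, 3, 4, 5, 6, 7, 8, 9, 10, 11, 12, 13, 16, 1, 14]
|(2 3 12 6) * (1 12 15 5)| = 7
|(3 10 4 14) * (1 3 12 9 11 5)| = |(1 3 10 4 14 12 9 11 5)| = 9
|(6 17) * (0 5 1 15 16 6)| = 7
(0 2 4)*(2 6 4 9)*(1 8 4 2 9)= [6, 8, 1, 3, 0, 5, 2, 7, 4, 9]= (9)(0 6 2 1 8 4)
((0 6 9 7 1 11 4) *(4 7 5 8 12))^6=[4, 1, 2, 3, 12, 9, 0, 7, 5, 6, 10, 11, 8]=(0 4 12 8 5 9 6)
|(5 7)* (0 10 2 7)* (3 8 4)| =|(0 10 2 7 5)(3 8 4)| =15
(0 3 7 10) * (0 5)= (0 3 7 10 5)= [3, 1, 2, 7, 4, 0, 6, 10, 8, 9, 5]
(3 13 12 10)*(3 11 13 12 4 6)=[0, 1, 2, 12, 6, 5, 3, 7, 8, 9, 11, 13, 10, 4]=(3 12 10 11 13 4 6)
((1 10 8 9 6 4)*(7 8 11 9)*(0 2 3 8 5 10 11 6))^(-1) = (0 9 11 1 4 6 10 5 7 8 3 2) = [9, 4, 0, 2, 6, 7, 10, 8, 3, 11, 5, 1]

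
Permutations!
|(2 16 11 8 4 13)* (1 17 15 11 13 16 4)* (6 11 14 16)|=11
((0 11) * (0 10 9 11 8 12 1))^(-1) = (0 1 12 8)(9 10 11) = [1, 12, 2, 3, 4, 5, 6, 7, 0, 10, 11, 9, 8]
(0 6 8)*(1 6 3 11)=(0 3 11 1 6 8)=[3, 6, 2, 11, 4, 5, 8, 7, 0, 9, 10, 1]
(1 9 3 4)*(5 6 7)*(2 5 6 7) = (1 9 3 4)(2 5 7 6) = [0, 9, 5, 4, 1, 7, 2, 6, 8, 3]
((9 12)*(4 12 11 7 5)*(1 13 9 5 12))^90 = (1 9 7 5)(4 13 11 12) = [0, 9, 2, 3, 13, 1, 6, 5, 8, 7, 10, 12, 4, 11]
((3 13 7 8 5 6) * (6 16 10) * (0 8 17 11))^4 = (0 10 7 8 6 17 5 3 11 16 13) = [10, 1, 2, 11, 4, 3, 17, 8, 6, 9, 7, 16, 12, 0, 14, 15, 13, 5]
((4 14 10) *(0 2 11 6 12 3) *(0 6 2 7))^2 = (3 12 6)(4 10 14) = [0, 1, 2, 12, 10, 5, 3, 7, 8, 9, 14, 11, 6, 13, 4]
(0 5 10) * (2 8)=[5, 1, 8, 3, 4, 10, 6, 7, 2, 9, 0]=(0 5 10)(2 8)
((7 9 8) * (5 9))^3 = [0, 1, 2, 3, 4, 7, 6, 8, 9, 5] = (5 7 8 9)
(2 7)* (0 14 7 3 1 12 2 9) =(0 14 7 9)(1 12 2 3) =[14, 12, 3, 1, 4, 5, 6, 9, 8, 0, 10, 11, 2, 13, 7]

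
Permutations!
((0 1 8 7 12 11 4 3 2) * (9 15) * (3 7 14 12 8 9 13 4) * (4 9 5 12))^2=(0 5 11 2 1 12 3)(4 8)(7 14)(9 13 15)=[5, 12, 1, 0, 8, 11, 6, 14, 4, 13, 10, 2, 3, 15, 7, 9]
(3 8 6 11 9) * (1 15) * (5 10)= [0, 15, 2, 8, 4, 10, 11, 7, 6, 3, 5, 9, 12, 13, 14, 1]= (1 15)(3 8 6 11 9)(5 10)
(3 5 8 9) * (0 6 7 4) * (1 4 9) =(0 6 7 9 3 5 8 1 4) =[6, 4, 2, 5, 0, 8, 7, 9, 1, 3]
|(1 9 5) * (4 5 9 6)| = 4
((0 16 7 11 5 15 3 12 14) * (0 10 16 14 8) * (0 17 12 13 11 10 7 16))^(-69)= (17)(0 10 7 14)(3 13 11 5 15)= [10, 1, 2, 13, 4, 15, 6, 14, 8, 9, 7, 5, 12, 11, 0, 3, 16, 17]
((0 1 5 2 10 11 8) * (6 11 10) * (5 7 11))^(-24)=[1, 7, 2, 3, 4, 5, 6, 11, 0, 9, 10, 8]=(0 1 7 11 8)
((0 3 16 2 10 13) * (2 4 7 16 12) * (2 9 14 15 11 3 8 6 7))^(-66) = [2, 1, 7, 3, 6, 5, 13, 0, 10, 9, 16, 11, 12, 4, 14, 15, 8] = (0 2 7)(4 6 13)(8 10 16)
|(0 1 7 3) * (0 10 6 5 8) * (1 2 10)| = 6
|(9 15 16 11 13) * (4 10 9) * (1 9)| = |(1 9 15 16 11 13 4 10)| = 8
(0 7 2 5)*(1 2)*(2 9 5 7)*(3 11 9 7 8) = (0 2 8 3 11 9 5)(1 7) = [2, 7, 8, 11, 4, 0, 6, 1, 3, 5, 10, 9]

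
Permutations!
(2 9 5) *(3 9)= (2 3 9 5)= [0, 1, 3, 9, 4, 2, 6, 7, 8, 5]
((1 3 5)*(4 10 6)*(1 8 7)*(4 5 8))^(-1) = (1 7 8 3)(4 5 6 10) = [0, 7, 2, 1, 5, 6, 10, 8, 3, 9, 4]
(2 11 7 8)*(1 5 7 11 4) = [0, 5, 4, 3, 1, 7, 6, 8, 2, 9, 10, 11] = (11)(1 5 7 8 2 4)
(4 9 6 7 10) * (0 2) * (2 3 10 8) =[3, 1, 0, 10, 9, 5, 7, 8, 2, 6, 4] =(0 3 10 4 9 6 7 8 2)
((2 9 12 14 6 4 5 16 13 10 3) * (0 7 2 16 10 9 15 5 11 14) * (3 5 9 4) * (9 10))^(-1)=[12, 1, 7, 6, 13, 10, 14, 0, 8, 5, 15, 4, 9, 16, 11, 2, 3]=(0 12 9 5 10 15 2 7)(3 6 14 11 4 13 16)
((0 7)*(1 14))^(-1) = (0 7)(1 14) = [7, 14, 2, 3, 4, 5, 6, 0, 8, 9, 10, 11, 12, 13, 1]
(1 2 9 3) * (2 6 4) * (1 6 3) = (1 3 6 4 2 9) = [0, 3, 9, 6, 2, 5, 4, 7, 8, 1]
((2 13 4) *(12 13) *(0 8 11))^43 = (0 8 11)(2 4 13 12) = [8, 1, 4, 3, 13, 5, 6, 7, 11, 9, 10, 0, 2, 12]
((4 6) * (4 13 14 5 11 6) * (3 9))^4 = (5 14 13 6 11) = [0, 1, 2, 3, 4, 14, 11, 7, 8, 9, 10, 5, 12, 6, 13]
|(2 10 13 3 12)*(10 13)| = |(2 13 3 12)| = 4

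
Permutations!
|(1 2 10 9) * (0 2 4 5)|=|(0 2 10 9 1 4 5)|=7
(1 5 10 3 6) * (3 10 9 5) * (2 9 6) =[0, 3, 9, 2, 4, 6, 1, 7, 8, 5, 10] =(10)(1 3 2 9 5 6)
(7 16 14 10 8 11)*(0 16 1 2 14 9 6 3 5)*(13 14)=[16, 2, 13, 5, 4, 0, 3, 1, 11, 6, 8, 7, 12, 14, 10, 15, 9]=(0 16 9 6 3 5)(1 2 13 14 10 8 11 7)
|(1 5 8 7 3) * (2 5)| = |(1 2 5 8 7 3)| = 6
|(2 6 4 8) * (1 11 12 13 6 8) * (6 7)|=14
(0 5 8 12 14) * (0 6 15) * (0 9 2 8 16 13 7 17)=(0 5 16 13 7 17)(2 8 12 14 6 15 9)=[5, 1, 8, 3, 4, 16, 15, 17, 12, 2, 10, 11, 14, 7, 6, 9, 13, 0]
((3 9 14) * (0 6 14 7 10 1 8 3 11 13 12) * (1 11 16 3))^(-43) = (0 6 14 16 3 9 7 10 11 13 12)(1 8) = [6, 8, 2, 9, 4, 5, 14, 10, 1, 7, 11, 13, 0, 12, 16, 15, 3]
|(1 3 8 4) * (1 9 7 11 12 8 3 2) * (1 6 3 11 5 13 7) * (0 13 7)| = 18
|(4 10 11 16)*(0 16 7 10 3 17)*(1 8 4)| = 21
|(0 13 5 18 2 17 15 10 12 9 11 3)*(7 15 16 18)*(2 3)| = 14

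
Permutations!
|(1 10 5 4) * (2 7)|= 4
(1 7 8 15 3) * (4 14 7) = (1 4 14 7 8 15 3) = [0, 4, 2, 1, 14, 5, 6, 8, 15, 9, 10, 11, 12, 13, 7, 3]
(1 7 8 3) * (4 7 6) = [0, 6, 2, 1, 7, 5, 4, 8, 3] = (1 6 4 7 8 3)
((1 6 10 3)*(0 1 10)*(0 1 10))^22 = (0 10 3) = [10, 1, 2, 0, 4, 5, 6, 7, 8, 9, 3]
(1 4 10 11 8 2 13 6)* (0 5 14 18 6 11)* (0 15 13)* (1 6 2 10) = (0 5 14 18 2)(1 4)(8 10 15 13 11) = [5, 4, 0, 3, 1, 14, 6, 7, 10, 9, 15, 8, 12, 11, 18, 13, 16, 17, 2]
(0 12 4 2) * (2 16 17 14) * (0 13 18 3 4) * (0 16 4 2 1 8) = (0 12 16 17 14 1 8)(2 13 18 3) = [12, 8, 13, 2, 4, 5, 6, 7, 0, 9, 10, 11, 16, 18, 1, 15, 17, 14, 3]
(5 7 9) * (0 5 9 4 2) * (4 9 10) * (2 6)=(0 5 7 9 10 4 6 2)=[5, 1, 0, 3, 6, 7, 2, 9, 8, 10, 4]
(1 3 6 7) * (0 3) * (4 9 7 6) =[3, 0, 2, 4, 9, 5, 6, 1, 8, 7] =(0 3 4 9 7 1)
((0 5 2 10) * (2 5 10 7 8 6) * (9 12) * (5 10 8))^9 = (0 6 7 10 8 2 5)(9 12) = [6, 1, 5, 3, 4, 0, 7, 10, 2, 12, 8, 11, 9]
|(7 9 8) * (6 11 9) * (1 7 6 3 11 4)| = 8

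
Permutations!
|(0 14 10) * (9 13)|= 6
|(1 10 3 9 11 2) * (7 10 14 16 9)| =6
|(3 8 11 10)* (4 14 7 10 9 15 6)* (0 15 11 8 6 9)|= |(0 15 9 11)(3 6 4 14 7 10)|= 12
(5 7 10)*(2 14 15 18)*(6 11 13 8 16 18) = (2 14 15 6 11 13 8 16 18)(5 7 10) = [0, 1, 14, 3, 4, 7, 11, 10, 16, 9, 5, 13, 12, 8, 15, 6, 18, 17, 2]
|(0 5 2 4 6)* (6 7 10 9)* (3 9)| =|(0 5 2 4 7 10 3 9 6)| =9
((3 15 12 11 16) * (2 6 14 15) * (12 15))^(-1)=(2 3 16 11 12 14 6)=[0, 1, 3, 16, 4, 5, 2, 7, 8, 9, 10, 12, 14, 13, 6, 15, 11]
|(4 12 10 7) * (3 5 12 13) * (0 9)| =|(0 9)(3 5 12 10 7 4 13)| =14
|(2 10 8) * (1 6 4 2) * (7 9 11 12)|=|(1 6 4 2 10 8)(7 9 11 12)|=12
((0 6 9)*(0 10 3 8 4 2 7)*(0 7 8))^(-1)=(0 3 10 9 6)(2 4 8)=[3, 1, 4, 10, 8, 5, 0, 7, 2, 6, 9]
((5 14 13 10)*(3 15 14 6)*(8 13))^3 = (3 8 5 15 13 6 14 10) = [0, 1, 2, 8, 4, 15, 14, 7, 5, 9, 3, 11, 12, 6, 10, 13]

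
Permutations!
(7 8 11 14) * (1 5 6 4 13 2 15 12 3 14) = (1 5 6 4 13 2 15 12 3 14 7 8 11) = [0, 5, 15, 14, 13, 6, 4, 8, 11, 9, 10, 1, 3, 2, 7, 12]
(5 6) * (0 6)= (0 6 5)= [6, 1, 2, 3, 4, 0, 5]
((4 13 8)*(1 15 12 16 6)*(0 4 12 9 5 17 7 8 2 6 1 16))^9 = (0 5 6 12 9 2 8 15 13 7 1 4 17 16) = [5, 4, 8, 3, 17, 6, 12, 1, 15, 2, 10, 11, 9, 7, 14, 13, 0, 16]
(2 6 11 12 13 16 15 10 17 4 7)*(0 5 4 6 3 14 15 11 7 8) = [5, 1, 3, 14, 8, 4, 7, 2, 0, 9, 17, 12, 13, 16, 15, 10, 11, 6] = (0 5 4 8)(2 3 14 15 10 17 6 7)(11 12 13 16)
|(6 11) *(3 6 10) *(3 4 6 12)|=|(3 12)(4 6 11 10)|=4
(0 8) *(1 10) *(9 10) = (0 8)(1 9 10) = [8, 9, 2, 3, 4, 5, 6, 7, 0, 10, 1]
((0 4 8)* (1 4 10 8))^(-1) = (0 8 10)(1 4) = [8, 4, 2, 3, 1, 5, 6, 7, 10, 9, 0]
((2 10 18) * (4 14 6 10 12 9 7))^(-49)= [0, 1, 14, 3, 2, 5, 9, 18, 8, 10, 7, 11, 6, 13, 12, 15, 16, 17, 4]= (2 14 12 6 9 10 7 18 4)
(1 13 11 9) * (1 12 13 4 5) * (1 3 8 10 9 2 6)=(1 4 5 3 8 10 9 12 13 11 2 6)=[0, 4, 6, 8, 5, 3, 1, 7, 10, 12, 9, 2, 13, 11]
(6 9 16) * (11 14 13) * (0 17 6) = [17, 1, 2, 3, 4, 5, 9, 7, 8, 16, 10, 14, 12, 11, 13, 15, 0, 6] = (0 17 6 9 16)(11 14 13)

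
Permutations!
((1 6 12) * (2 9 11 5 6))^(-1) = (1 12 6 5 11 9 2) = [0, 12, 1, 3, 4, 11, 5, 7, 8, 2, 10, 9, 6]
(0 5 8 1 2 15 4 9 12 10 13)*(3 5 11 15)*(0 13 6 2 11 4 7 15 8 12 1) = (0 4 9 1 11 8)(2 3 5 12 10 6)(7 15) = [4, 11, 3, 5, 9, 12, 2, 15, 0, 1, 6, 8, 10, 13, 14, 7]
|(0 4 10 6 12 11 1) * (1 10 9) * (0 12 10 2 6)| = 9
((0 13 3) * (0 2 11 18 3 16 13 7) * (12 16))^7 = (0 7)(2 3 18 11)(12 16 13) = [7, 1, 3, 18, 4, 5, 6, 0, 8, 9, 10, 2, 16, 12, 14, 15, 13, 17, 11]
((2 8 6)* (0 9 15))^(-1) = (0 15 9)(2 6 8) = [15, 1, 6, 3, 4, 5, 8, 7, 2, 0, 10, 11, 12, 13, 14, 9]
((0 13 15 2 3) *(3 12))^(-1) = (0 3 12 2 15 13) = [3, 1, 15, 12, 4, 5, 6, 7, 8, 9, 10, 11, 2, 0, 14, 13]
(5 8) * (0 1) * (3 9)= (0 1)(3 9)(5 8)= [1, 0, 2, 9, 4, 8, 6, 7, 5, 3]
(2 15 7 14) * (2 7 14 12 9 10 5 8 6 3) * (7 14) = [0, 1, 15, 2, 4, 8, 3, 12, 6, 10, 5, 11, 9, 13, 14, 7] = (2 15 7 12 9 10 5 8 6 3)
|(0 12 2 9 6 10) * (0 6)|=|(0 12 2 9)(6 10)|=4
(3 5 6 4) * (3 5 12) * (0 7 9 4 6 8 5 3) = [7, 1, 2, 12, 3, 8, 6, 9, 5, 4, 10, 11, 0] = (0 7 9 4 3 12)(5 8)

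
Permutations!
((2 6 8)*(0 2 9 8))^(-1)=(0 6 2)(8 9)=[6, 1, 0, 3, 4, 5, 2, 7, 9, 8]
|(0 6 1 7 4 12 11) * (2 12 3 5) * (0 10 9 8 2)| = |(0 6 1 7 4 3 5)(2 12 11 10 9 8)| = 42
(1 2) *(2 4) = (1 4 2) = [0, 4, 1, 3, 2]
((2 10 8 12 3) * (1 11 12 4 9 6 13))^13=[0, 12, 8, 10, 6, 5, 1, 7, 9, 13, 4, 3, 2, 11]=(1 12 2 8 9 13 11 3 10 4 6)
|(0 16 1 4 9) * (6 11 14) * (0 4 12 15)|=30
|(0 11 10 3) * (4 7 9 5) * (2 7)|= 20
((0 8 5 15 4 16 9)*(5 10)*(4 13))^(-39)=(0 4 5)(8 16 15)(9 13 10)=[4, 1, 2, 3, 5, 0, 6, 7, 16, 13, 9, 11, 12, 10, 14, 8, 15]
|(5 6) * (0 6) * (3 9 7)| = 3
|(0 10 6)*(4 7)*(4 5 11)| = |(0 10 6)(4 7 5 11)| = 12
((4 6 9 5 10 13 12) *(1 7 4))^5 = (1 5 7 10 4 13 6 12 9) = [0, 5, 2, 3, 13, 7, 12, 10, 8, 1, 4, 11, 9, 6]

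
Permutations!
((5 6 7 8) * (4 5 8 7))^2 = (8)(4 6 5) = [0, 1, 2, 3, 6, 4, 5, 7, 8]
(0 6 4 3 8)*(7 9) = (0 6 4 3 8)(7 9) = [6, 1, 2, 8, 3, 5, 4, 9, 0, 7]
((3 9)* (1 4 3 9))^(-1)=[0, 3, 2, 4, 1, 5, 6, 7, 8, 9]=(9)(1 3 4)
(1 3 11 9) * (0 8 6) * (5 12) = (0 8 6)(1 3 11 9)(5 12) = [8, 3, 2, 11, 4, 12, 0, 7, 6, 1, 10, 9, 5]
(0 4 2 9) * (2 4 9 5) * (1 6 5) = (0 9)(1 6 5 2) = [9, 6, 1, 3, 4, 2, 5, 7, 8, 0]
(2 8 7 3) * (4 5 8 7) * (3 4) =(2 7 4 5 8 3) =[0, 1, 7, 2, 5, 8, 6, 4, 3]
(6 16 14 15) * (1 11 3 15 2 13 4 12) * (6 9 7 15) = (1 11 3 6 16 14 2 13 4 12)(7 15 9) = [0, 11, 13, 6, 12, 5, 16, 15, 8, 7, 10, 3, 1, 4, 2, 9, 14]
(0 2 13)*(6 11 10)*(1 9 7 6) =(0 2 13)(1 9 7 6 11 10) =[2, 9, 13, 3, 4, 5, 11, 6, 8, 7, 1, 10, 12, 0]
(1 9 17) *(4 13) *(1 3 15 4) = (1 9 17 3 15 4 13) = [0, 9, 2, 15, 13, 5, 6, 7, 8, 17, 10, 11, 12, 1, 14, 4, 16, 3]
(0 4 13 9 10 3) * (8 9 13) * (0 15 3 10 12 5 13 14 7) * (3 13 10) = (0 4 8 9 12 5 10 3 15 13 14 7) = [4, 1, 2, 15, 8, 10, 6, 0, 9, 12, 3, 11, 5, 14, 7, 13]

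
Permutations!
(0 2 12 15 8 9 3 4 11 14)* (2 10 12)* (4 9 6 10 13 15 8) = (0 13 15 4 11 14)(3 9)(6 10 12 8) = [13, 1, 2, 9, 11, 5, 10, 7, 6, 3, 12, 14, 8, 15, 0, 4]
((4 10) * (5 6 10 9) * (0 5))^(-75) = (0 10)(4 5)(6 9) = [10, 1, 2, 3, 5, 4, 9, 7, 8, 6, 0]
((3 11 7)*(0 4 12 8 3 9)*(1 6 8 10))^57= (0 12 1 8 11 9 4 10 6 3 7)= [12, 8, 2, 7, 10, 5, 3, 0, 11, 4, 6, 9, 1]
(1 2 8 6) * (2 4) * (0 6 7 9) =[6, 4, 8, 3, 2, 5, 1, 9, 7, 0] =(0 6 1 4 2 8 7 9)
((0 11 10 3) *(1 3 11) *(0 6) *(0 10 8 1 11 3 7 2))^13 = (0 11 8 1 7 2)(3 6 10) = [11, 7, 0, 6, 4, 5, 10, 2, 1, 9, 3, 8]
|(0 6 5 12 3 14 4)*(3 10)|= 8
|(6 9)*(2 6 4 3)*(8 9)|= |(2 6 8 9 4 3)|= 6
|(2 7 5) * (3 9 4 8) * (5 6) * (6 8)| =|(2 7 8 3 9 4 6 5)| =8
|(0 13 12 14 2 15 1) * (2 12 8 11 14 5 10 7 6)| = |(0 13 8 11 14 12 5 10 7 6 2 15 1)| = 13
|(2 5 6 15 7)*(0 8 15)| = |(0 8 15 7 2 5 6)| = 7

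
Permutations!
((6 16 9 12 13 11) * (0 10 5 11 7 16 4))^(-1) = (0 4 6 11 5 10)(7 13 12 9 16) = [4, 1, 2, 3, 6, 10, 11, 13, 8, 16, 0, 5, 9, 12, 14, 15, 7]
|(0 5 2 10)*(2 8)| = |(0 5 8 2 10)| = 5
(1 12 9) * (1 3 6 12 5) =[0, 5, 2, 6, 4, 1, 12, 7, 8, 3, 10, 11, 9] =(1 5)(3 6 12 9)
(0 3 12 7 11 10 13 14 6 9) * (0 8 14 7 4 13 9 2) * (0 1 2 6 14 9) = [3, 2, 1, 12, 13, 5, 6, 11, 9, 8, 0, 10, 4, 7, 14] = (14)(0 3 12 4 13 7 11 10)(1 2)(8 9)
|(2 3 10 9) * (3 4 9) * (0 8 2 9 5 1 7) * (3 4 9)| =|(0 8 2 9 3 10 4 5 1 7)| =10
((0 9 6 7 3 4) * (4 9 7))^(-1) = (0 4 6 9 3 7) = [4, 1, 2, 7, 6, 5, 9, 0, 8, 3]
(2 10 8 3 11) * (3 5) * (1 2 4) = (1 2 10 8 5 3 11 4) = [0, 2, 10, 11, 1, 3, 6, 7, 5, 9, 8, 4]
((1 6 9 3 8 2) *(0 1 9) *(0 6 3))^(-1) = (0 9 2 8 3 1) = [9, 0, 8, 1, 4, 5, 6, 7, 3, 2]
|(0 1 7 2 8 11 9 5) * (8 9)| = |(0 1 7 2 9 5)(8 11)| = 6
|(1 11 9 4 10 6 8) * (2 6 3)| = 9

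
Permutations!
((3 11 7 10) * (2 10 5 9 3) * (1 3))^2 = [0, 11, 2, 7, 4, 1, 6, 9, 8, 3, 10, 5] = (1 11 5)(3 7 9)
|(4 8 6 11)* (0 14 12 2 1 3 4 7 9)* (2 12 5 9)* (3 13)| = 36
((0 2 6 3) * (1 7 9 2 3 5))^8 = [0, 9, 5, 3, 4, 7, 1, 2, 8, 6] = (1 9 6)(2 5 7)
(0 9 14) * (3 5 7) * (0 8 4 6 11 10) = [9, 1, 2, 5, 6, 7, 11, 3, 4, 14, 0, 10, 12, 13, 8] = (0 9 14 8 4 6 11 10)(3 5 7)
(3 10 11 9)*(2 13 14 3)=(2 13 14 3 10 11 9)=[0, 1, 13, 10, 4, 5, 6, 7, 8, 2, 11, 9, 12, 14, 3]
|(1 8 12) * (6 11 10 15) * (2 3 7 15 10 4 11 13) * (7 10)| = |(1 8 12)(2 3 10 7 15 6 13)(4 11)| = 42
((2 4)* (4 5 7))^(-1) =(2 4 7 5) =[0, 1, 4, 3, 7, 2, 6, 5]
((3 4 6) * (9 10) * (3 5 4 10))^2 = (3 9 10)(4 5 6) = [0, 1, 2, 9, 5, 6, 4, 7, 8, 10, 3]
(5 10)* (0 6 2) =(0 6 2)(5 10) =[6, 1, 0, 3, 4, 10, 2, 7, 8, 9, 5]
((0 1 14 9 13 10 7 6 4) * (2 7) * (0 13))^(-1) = [9, 0, 10, 3, 6, 5, 7, 2, 8, 14, 13, 11, 12, 4, 1] = (0 9 14 1)(2 10 13 4 6 7)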